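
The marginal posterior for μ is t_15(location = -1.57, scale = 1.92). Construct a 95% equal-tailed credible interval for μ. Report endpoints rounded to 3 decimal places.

The t_15 distribution is symmetric; the 95% interval is -1.57 ± t·1.92 with t_{0.975,15} = 2.131.
Half-width: 2.131 × 1.92 = 4.092.
-1.57 − 4.092 = -5.662; -1.57 + 4.092 = 2.522.

[-5.662, 2.522]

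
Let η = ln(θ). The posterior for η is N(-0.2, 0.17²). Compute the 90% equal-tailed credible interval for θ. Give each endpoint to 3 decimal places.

On the log scale the 90% interval is -0.2 ± 1.645 × 0.17 = [-0.4796, 0.0796].
Exponentiate: [e^-0.4796, e^0.0796] = [0.619, 1.083].

[0.619, 1.083]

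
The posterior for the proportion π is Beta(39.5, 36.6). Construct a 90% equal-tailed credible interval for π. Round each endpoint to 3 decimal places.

Posterior: Beta(39.5, 36.6).
Equal-tailed 90% interval: the 0.05 and 0.95 quantiles of Beta(39.5, 36.6).
Posterior mean ≈ 0.519, SD ≈ 0.057; a Normal approximation gives roughly [0.425, 0.613].
Exact: F⁻¹(0.05) = 0.425; F⁻¹(0.95) = 0.612.

[0.425, 0.612]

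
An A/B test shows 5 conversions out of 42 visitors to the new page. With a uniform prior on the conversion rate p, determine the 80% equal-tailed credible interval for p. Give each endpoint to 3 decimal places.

Posterior: Beta(1+5, 1+37) = Beta(6, 38).
Equal-tailed 80% interval: the 0.1 and 0.9 quantiles of Beta(6, 38).
Posterior mean ≈ 0.136, SD ≈ 0.051; a Normal approximation gives roughly [0.071, 0.202].
Exact: F⁻¹(0.1) = 0.075; F⁻¹(0.9) = 0.205.

[0.075, 0.205]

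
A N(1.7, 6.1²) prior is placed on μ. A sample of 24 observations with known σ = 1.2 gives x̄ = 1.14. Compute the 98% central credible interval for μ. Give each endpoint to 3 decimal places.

Posterior precision = 1/6.1² + 24/1.2² = 0.0269 + 16.6667 = 16.6935, so posterior SD = 0.2448.
Posterior mean = (1.7/6.1² + 24·1.14/1.2²) / 16.6935 = 1.1409.
Interval: 1.1409 ± 2.326 × 0.2448 → [0.572, 1.710].

[0.572, 1.710]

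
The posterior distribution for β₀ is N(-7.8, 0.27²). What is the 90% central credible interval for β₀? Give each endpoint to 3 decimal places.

The posterior is symmetric, so the 90% equal-tailed interval is β₀ = -7.8 ± z·0.27 with z = 1.645.
Half-width: 1.645 × 0.27 = 0.444.
-7.8 − 0.444 = -8.244; -7.8 + 0.444 = -7.356.

[-8.244, -7.356]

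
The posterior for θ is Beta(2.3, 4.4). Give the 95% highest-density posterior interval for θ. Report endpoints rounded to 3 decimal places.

The posterior is unimodal and skewed, so the HPD interval has equal density at both endpoints and is the shortest 95% interval.
Solving f(0.042) = f(0.669) with F(0.669) − F(0.042) = 0.95 gives [0.042, 0.669].
For comparison, the equal-tailed interval is [0.066, 0.707]; the HPD is narrower and shifted toward the mode.

[0.042, 0.669]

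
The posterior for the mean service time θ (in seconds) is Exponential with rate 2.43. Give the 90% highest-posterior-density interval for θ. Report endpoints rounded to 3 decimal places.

[0.000, 0.948]

The exponential density is strictly decreasing on [0, ∞), so the HPD interval is anchored at 0: [0, q] with P(θ ≤ q) = 0.90.
q = −ln(1 − 0.90) / 2.43 = 2.3026 / 2.43 = 0.948.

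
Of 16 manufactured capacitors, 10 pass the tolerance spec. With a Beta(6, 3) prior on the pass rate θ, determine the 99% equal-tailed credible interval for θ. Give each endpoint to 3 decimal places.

[0.386, 0.854]

Posterior: Beta(6+10, 3+6) = Beta(16, 9).
Equal-tailed 99% interval: the 0.005 and 0.995 quantiles of Beta(16, 9).
Posterior mean ≈ 0.640, SD ≈ 0.094; a Normal approximation gives roughly [0.398, 0.882].
Exact: F⁻¹(0.005) = 0.386; F⁻¹(0.995) = 0.854.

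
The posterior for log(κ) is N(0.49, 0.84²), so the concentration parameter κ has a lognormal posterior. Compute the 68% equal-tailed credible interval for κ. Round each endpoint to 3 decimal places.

On the log scale the 68% interval is 0.49 ± 0.994 × 0.84 = [-0.3453, 1.3253].
Exponentiate: [e^-0.3453, e^1.3253] = [0.708, 3.763].

[0.708, 3.763]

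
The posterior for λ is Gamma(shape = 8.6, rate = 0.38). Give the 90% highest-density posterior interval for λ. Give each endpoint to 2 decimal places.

[10.23, 34.60]

The posterior is unimodal and skewed, so the HPD interval has equal density at both endpoints and is the shortest 90% interval.
Solving f(10.23) = f(34.60) with F(34.60) − F(10.23) = 0.90 gives [10.23, 34.60].
For comparison, the equal-tailed interval is [11.60, 36.64]; the HPD is narrower and shifted toward the mode.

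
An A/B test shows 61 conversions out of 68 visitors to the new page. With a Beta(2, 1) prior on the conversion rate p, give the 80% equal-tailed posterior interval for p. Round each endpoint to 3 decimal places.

[0.838, 0.932]

Posterior: Beta(2+61, 1+7) = Beta(63, 8).
Equal-tailed 80% interval: the 0.1 and 0.9 quantiles of Beta(63, 8).
Posterior mean ≈ 0.887, SD ≈ 0.037; a Normal approximation gives roughly [0.840, 0.935].
Exact: F⁻¹(0.1) = 0.838; F⁻¹(0.9) = 0.932.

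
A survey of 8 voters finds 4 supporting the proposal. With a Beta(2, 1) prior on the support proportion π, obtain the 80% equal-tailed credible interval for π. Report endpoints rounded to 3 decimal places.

[0.354, 0.733]

Posterior: Beta(2+4, 1+4) = Beta(6, 5).
Equal-tailed 80% interval: the 0.1 and 0.9 quantiles of Beta(6, 5).
Posterior mean ≈ 0.545, SD ≈ 0.144; a Normal approximation gives roughly [0.361, 0.730].
Exact: F⁻¹(0.1) = 0.354; F⁻¹(0.9) = 0.733.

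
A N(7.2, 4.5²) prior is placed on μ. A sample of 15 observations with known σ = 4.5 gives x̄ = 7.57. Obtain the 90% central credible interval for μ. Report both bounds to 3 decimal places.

[5.696, 9.397]

Posterior precision = 1/4.5² + 15/4.5² = 0.0494 + 0.7407 = 0.7901, so posterior SD = 1.1250.
Posterior mean = (7.2/4.5² + 15·7.57/4.5²) / 0.7901 = 7.5469.
Interval: 7.5469 ± 1.645 × 1.1250 → [5.696, 9.397].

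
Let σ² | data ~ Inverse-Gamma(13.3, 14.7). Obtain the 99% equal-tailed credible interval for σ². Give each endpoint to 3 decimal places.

Inverse-Gamma(13.3, 14.7) quantiles: F⁻¹(0.005) and F⁻¹(0.995).
Equivalently, 1/σ² ~ Gamma(13.3, rate = 14.7); invert its 0.995 and 0.005 quantiles.
Posterior mean ≈ 1.195, SD ≈ 0.356; a Normal approximation gives roughly [0.279, 2.111].
Exact: lower = 0.599; upper = 2.546.

[0.599, 2.546]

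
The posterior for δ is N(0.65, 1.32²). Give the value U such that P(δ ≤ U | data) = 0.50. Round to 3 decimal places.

0.650

Need U with P(δ ≤ U) = 0.50: U = 0.65 + z_{0.5}·1.32.
z = 0.000; U = 0.65 + 0.000 × 1.32 = 0.650.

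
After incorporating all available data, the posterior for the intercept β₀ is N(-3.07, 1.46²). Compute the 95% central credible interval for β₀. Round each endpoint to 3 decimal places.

[-5.932, -0.208]

The posterior is symmetric, so the 95% equal-tailed interval is β₀ = -3.07 ± z·1.46 with z = 1.960.
Half-width: 1.960 × 1.46 = 2.862.
-3.07 − 2.862 = -5.932; -3.07 + 2.862 = -0.208.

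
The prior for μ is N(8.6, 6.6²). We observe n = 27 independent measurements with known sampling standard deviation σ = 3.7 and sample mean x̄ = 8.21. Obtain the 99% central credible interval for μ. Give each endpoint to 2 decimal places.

Posterior precision = 1/6.6² + 27/3.7² = 0.0230 + 1.9722 = 1.9952, so posterior SD = 0.7080.
Posterior mean = (8.6/6.6² + 27·8.21/3.7²) / 1.9952 = 8.2145.
Interval: 8.2145 ± 2.576 × 0.7080 → [6.39, 10.04].

[6.39, 10.04]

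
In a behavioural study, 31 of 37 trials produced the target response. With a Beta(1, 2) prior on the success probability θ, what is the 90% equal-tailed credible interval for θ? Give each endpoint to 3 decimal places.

Posterior: Beta(1+31, 2+6) = Beta(32, 8).
Equal-tailed 90% interval: the 0.05 and 0.95 quantiles of Beta(32, 8).
Posterior mean ≈ 0.800, SD ≈ 0.062; a Normal approximation gives roughly [0.697, 0.903].
Exact: F⁻¹(0.05) = 0.689; F⁻¹(0.95) = 0.894.

[0.689, 0.894]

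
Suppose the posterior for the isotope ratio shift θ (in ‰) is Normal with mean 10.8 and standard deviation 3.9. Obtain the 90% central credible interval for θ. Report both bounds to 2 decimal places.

[4.39, 17.21]

The posterior is symmetric, so the 90% equal-tailed interval is θ = 10.8 ± z·3.9 with z = 1.645.
Half-width: 1.645 × 3.9 = 6.41.
10.8 − 6.41 = 4.39; 10.8 + 6.41 = 17.21.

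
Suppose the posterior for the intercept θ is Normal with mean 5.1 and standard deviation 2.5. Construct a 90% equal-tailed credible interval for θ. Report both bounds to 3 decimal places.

The posterior is symmetric, so the 90% equal-tailed interval is θ = 5.1 ± z·2.5 with z = 1.645.
Half-width: 1.645 × 2.5 = 4.112.
5.1 − 4.112 = 0.988; 5.1 + 4.112 = 9.212.

[0.988, 9.212]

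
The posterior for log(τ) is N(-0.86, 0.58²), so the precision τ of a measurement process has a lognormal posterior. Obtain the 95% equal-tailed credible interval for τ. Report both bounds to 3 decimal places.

[0.136, 1.319]

On the log scale the 95% interval is -0.86 ± 1.960 × 0.58 = [-1.9968, 0.2768].
Exponentiate: [e^-1.9968, e^0.2768] = [0.136, 1.319].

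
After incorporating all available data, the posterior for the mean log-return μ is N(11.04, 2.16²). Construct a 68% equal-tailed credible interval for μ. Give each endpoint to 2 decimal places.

The posterior is symmetric, so the 68% equal-tailed interval is μ = 11.04 ± z·2.16 with z = 0.994.
Half-width: 0.994 × 2.16 = 2.15.
11.04 − 2.15 = 8.89; 11.04 + 2.15 = 13.19.

[8.89, 13.19]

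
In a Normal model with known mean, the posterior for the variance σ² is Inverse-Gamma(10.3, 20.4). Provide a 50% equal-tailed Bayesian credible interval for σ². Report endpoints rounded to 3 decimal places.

[1.666, 2.552]

Inverse-Gamma(10.3, 20.4) quantiles: F⁻¹(0.25) and F⁻¹(0.75).
Equivalently, 1/σ² ~ Gamma(10.3, rate = 20.4); invert its 0.75 and 0.25 quantiles.
Posterior mean ≈ 2.194, SD ≈ 0.761; a Normal approximation gives roughly [1.680, 2.707].
Exact: lower = 1.666; upper = 2.552.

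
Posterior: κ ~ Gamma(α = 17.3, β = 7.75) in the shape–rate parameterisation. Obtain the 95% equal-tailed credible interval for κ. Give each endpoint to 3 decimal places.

[1.307, 3.401]

Posterior: Gamma(shape 17.3, rate 7.75).
Equal-tailed 95% interval: Gamma(17.3, 7.75) quantiles at 0.025 and 0.975.
Posterior mean ≈ 2.232, SD ≈ 0.537; a Normal approximation gives roughly [1.180, 3.284].
Exact: lower = 1.307; upper = 3.401.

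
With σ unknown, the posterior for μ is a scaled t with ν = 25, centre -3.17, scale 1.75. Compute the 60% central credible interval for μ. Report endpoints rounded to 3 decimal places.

[-4.668, -1.672]

The t_25 distribution is symmetric; the 60% interval is -3.17 ± t·1.75 with t_{0.8,25} = 0.856.
Half-width: 0.856 × 1.75 = 1.498.
-3.17 − 1.498 = -4.668; -3.17 + 1.498 = -1.672.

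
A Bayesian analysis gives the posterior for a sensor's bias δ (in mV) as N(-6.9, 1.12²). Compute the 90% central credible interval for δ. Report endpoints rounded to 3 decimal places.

[-8.742, -5.058]

The posterior is symmetric, so the 90% equal-tailed interval is δ = -6.9 ± z·1.12 with z = 1.645.
Half-width: 1.645 × 1.12 = 1.842.
-6.9 − 1.842 = -8.742; -6.9 + 1.842 = -5.058.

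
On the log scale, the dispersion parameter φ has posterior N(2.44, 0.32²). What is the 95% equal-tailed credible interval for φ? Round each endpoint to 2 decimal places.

[6.13, 21.48]

On the log scale the 95% interval is 2.44 ± 1.960 × 0.32 = [1.8128, 3.0672].
Exponentiate: [e^1.8128, e^3.0672] = [6.13, 21.48].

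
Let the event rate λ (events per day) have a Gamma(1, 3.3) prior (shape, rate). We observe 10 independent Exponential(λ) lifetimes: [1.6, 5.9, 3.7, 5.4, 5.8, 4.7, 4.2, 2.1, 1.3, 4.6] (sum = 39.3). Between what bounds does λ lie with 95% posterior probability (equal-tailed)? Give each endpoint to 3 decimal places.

[0.129, 0.432]

Posterior: Gamma(1+10, 3.3+39.3) = Gamma(11, 42.6) (shape, rate).
Equal-tailed 95% interval: Gamma(11, 42.6) quantiles at 0.025 and 0.975.
Posterior mean ≈ 0.258, SD ≈ 0.078; a Normal approximation gives roughly [0.106, 0.411].
Exact: lower = 0.129; upper = 0.432.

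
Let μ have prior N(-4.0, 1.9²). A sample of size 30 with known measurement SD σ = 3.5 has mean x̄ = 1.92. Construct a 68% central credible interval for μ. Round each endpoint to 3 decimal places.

[0.716, 1.921]

Posterior precision = 1/1.9² + 30/3.5² = 0.2770 + 2.4490 = 2.7260, so posterior SD = 0.6057.
Posterior mean = (-4.0/1.9² + 30·1.92/3.5²) / 2.7260 = 1.3184.
Interval: 1.3184 ± 0.994 × 0.6057 → [0.716, 1.921].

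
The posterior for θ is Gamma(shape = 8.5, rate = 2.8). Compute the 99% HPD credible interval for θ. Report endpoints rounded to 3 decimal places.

[0.867, 6.089]

The posterior is unimodal and skewed, so the HPD interval has equal density at both endpoints and is the shortest 99% interval.
Solving f(0.867) = f(6.089) with F(6.089) − F(0.867) = 0.99 gives [0.867, 6.089].
For comparison, the equal-tailed interval is [1.017, 6.378]; the HPD is narrower and shifted toward the mode.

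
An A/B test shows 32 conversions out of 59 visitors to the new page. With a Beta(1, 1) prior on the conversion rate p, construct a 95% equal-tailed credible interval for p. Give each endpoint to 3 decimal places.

Posterior: Beta(1+32, 1+27) = Beta(33, 28).
Equal-tailed 95% interval: the 0.025 and 0.975 quantiles of Beta(33, 28).
Posterior mean ≈ 0.541, SD ≈ 0.063; a Normal approximation gives roughly [0.417, 0.665].
Exact: F⁻¹(0.025) = 0.416; F⁻¹(0.975) = 0.663.

[0.416, 0.663]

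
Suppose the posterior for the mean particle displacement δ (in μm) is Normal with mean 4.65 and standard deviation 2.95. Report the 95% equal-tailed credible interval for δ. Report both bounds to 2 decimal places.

[-1.13, 10.43]

The posterior is symmetric, so the 95% equal-tailed interval is δ = 4.65 ± z·2.95 with z = 1.960.
Half-width: 1.960 × 2.95 = 5.78.
4.65 − 5.78 = -1.13; 4.65 + 5.78 = 10.43.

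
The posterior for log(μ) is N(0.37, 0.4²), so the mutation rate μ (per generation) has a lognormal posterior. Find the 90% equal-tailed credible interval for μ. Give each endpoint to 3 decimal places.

[0.750, 2.795]

On the log scale the 90% interval is 0.37 ± 1.645 × 0.4 = [-0.2879, 1.0279].
Exponentiate: [e^-0.2879, e^1.0279] = [0.750, 2.795].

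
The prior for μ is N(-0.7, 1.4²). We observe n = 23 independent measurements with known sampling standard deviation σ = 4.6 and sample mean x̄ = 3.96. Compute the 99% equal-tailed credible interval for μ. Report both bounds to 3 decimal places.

Posterior precision = 1/1.4² + 23/4.6² = 0.5102 + 1.0870 = 1.5972, so posterior SD = 0.7913.
Posterior mean = (-0.7/1.4² + 23·3.96/4.6²) / 1.5972 = 2.4714.
Interval: 2.4714 ± 2.576 × 0.7913 → [0.433, 4.510].

[0.433, 4.510]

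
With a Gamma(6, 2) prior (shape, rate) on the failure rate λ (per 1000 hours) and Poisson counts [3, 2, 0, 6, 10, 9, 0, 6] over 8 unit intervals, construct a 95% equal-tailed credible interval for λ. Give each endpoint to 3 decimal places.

Posterior: Gamma(6+36, 2+8) = Gamma(42, 10) (shape, rate).
Equal-tailed 95% interval: Gamma(42, 10) quantiles at 0.025 and 0.975.
Posterior mean ≈ 4.200, SD ≈ 0.648; a Normal approximation gives roughly [2.930, 5.470].
Exact: lower = 3.027; upper = 5.562.

[3.027, 5.562]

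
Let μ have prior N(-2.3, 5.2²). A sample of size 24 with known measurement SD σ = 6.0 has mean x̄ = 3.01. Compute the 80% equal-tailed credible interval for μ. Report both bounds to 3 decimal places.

Posterior precision = 1/5.2² + 24/6.0² = 0.0370 + 0.6667 = 0.7036, so posterior SD = 1.1921.
Posterior mean = (-2.3/5.2² + 24·3.01/6.0²) / 0.7036 = 2.7309.
Interval: 2.7309 ± 1.282 × 1.1921 → [1.203, 4.259].

[1.203, 4.259]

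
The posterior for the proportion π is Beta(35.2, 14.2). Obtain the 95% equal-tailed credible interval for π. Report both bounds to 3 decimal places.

Posterior: Beta(35.2, 14.2).
Equal-tailed 95% interval: the 0.025 and 0.975 quantiles of Beta(35.2, 14.2).
Posterior mean ≈ 0.713, SD ≈ 0.064; a Normal approximation gives roughly [0.588, 0.837].
Exact: F⁻¹(0.025) = 0.580; F⁻¹(0.975) = 0.829.

[0.580, 0.829]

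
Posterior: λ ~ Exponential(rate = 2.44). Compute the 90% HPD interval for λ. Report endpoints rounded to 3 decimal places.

The exponential density is strictly decreasing on [0, ∞), so the HPD interval is anchored at 0: [0, q] with P(λ ≤ q) = 0.90.
q = −ln(1 − 0.90) / 2.44 = 2.3026 / 2.44 = 0.944.

[0.000, 0.944]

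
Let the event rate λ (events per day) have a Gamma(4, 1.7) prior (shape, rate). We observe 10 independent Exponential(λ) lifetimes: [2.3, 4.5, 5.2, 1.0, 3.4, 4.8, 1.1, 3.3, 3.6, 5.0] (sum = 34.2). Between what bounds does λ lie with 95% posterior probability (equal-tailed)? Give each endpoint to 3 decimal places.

[0.213, 0.619]

Posterior: Gamma(4+10, 1.7+34.2) = Gamma(14, 35.9) (shape, rate).
Equal-tailed 95% interval: Gamma(14, 35.9) quantiles at 0.025 and 0.975.
Posterior mean ≈ 0.390, SD ≈ 0.104; a Normal approximation gives roughly [0.186, 0.594].
Exact: lower = 0.213; upper = 0.619.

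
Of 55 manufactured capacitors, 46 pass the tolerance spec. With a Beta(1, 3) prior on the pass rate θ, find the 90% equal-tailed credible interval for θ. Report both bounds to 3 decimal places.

[0.706, 0.876]

Posterior: Beta(1+46, 3+9) = Beta(47, 12).
Equal-tailed 90% interval: the 0.05 and 0.95 quantiles of Beta(47, 12).
Posterior mean ≈ 0.797, SD ≈ 0.052; a Normal approximation gives roughly [0.711, 0.882].
Exact: F⁻¹(0.05) = 0.706; F⁻¹(0.95) = 0.876.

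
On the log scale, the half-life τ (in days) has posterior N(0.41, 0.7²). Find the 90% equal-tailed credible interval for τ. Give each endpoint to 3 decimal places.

[0.476, 4.765]

On the log scale the 90% interval is 0.41 ± 1.645 × 0.7 = [-0.7414, 1.5614].
Exponentiate: [e^-0.7414, e^1.5614] = [0.476, 4.765].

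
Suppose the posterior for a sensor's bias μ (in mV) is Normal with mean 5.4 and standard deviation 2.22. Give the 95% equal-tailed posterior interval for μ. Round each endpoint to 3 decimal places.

[1.049, 9.751]

The posterior is symmetric, so the 95% equal-tailed interval is μ = 5.4 ± z·2.22 with z = 1.960.
Half-width: 1.960 × 2.22 = 4.351.
5.4 − 4.351 = 1.049; 5.4 + 4.351 = 9.751.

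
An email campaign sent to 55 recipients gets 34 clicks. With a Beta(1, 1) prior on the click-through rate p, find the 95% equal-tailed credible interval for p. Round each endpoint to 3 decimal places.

Posterior: Beta(1+34, 1+21) = Beta(35, 22).
Equal-tailed 95% interval: the 0.025 and 0.975 quantiles of Beta(35, 22).
Posterior mean ≈ 0.614, SD ≈ 0.064; a Normal approximation gives roughly [0.489, 0.739].
Exact: F⁻¹(0.025) = 0.485; F⁻¹(0.975) = 0.735.

[0.485, 0.735]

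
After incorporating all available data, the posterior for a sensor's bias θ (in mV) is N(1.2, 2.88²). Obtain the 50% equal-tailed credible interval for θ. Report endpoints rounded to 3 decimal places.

The posterior is symmetric, so the 50% equal-tailed interval is θ = 1.2 ± z·2.88 with z = 0.674.
Half-width: 0.674 × 2.88 = 1.943.
1.2 − 1.943 = -0.743; 1.2 + 1.943 = 3.143.

[-0.743, 3.143]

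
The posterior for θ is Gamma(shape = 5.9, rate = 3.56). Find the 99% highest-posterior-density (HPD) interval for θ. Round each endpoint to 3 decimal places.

The posterior is unimodal and skewed, so the HPD interval has equal density at both endpoints and is the shortest 99% interval.
Solving f(0.317) = f(3.700) with F(3.700) − F(0.317) = 0.99 gives [0.317, 3.700].
For comparison, the equal-tailed interval is [0.418, 3.932]; the HPD is narrower and shifted toward the mode.

[0.317, 3.700]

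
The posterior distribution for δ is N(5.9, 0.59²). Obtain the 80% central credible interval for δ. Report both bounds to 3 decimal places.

The posterior is symmetric, so the 80% equal-tailed interval is δ = 5.9 ± z·0.59 with z = 1.282.
Half-width: 1.282 × 0.59 = 0.756.
5.9 − 0.756 = 5.144; 5.9 + 0.756 = 6.656.

[5.144, 6.656]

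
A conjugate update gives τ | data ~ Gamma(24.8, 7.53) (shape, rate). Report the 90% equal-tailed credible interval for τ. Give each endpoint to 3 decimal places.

Posterior: Gamma(shape 24.8, rate 7.53).
Equal-tailed 90% interval: Gamma(24.8, 7.53) quantiles at 0.05 and 0.95.
Posterior mean ≈ 3.293, SD ≈ 0.661; a Normal approximation gives roughly [2.206, 4.381].
Exact: lower = 2.286; upper = 4.451.

[2.286, 4.451]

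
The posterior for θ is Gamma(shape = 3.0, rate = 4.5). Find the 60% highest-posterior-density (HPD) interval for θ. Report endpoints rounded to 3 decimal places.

The posterior is unimodal and skewed, so the HPD interval has equal density at both endpoints and is the shortest 60% interval.
Solving f(0.223) = f(0.780) with F(0.780) − F(0.223) = 0.60 gives [0.223, 0.780].
For comparison, the equal-tailed interval is [0.341, 0.951]; the HPD is narrower and shifted toward the mode.

[0.223, 0.780]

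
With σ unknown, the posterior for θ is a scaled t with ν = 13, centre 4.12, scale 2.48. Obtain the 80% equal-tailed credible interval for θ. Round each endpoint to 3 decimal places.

The t_13 distribution is symmetric; the 80% interval is 4.12 ± t·2.48 with t_{0.9,13} = 1.350.
Half-width: 1.350 × 2.48 = 3.348.
4.12 − 3.348 = 0.772; 4.12 + 3.348 = 7.468.

[0.772, 7.468]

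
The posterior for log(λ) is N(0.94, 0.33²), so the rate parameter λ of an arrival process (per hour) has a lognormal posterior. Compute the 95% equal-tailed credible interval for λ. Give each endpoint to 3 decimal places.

[1.341, 4.888]

On the log scale the 95% interval is 0.94 ± 1.960 × 0.33 = [0.2932, 1.5868].
Exponentiate: [e^0.2932, e^1.5868] = [1.341, 4.888].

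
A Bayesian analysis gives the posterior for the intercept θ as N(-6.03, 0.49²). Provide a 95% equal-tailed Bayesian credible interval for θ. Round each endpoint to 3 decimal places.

[-6.990, -5.070]

The posterior is symmetric, so the 95% equal-tailed interval is θ = -6.03 ± z·0.49 with z = 1.960.
Half-width: 1.960 × 0.49 = 0.960.
-6.03 − 0.960 = -6.990; -6.03 + 0.960 = -5.070.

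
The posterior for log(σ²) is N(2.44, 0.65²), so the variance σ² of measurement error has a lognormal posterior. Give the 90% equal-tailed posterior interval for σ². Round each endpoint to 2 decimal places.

[3.94, 33.42]

On the log scale the 90% interval is 2.44 ± 1.645 × 0.65 = [1.3708, 3.5092].
Exponentiate: [e^1.3708, e^3.5092] = [3.94, 33.42].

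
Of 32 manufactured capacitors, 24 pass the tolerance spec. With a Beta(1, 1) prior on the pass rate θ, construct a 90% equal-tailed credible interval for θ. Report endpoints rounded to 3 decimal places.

Posterior: Beta(1+24, 1+8) = Beta(25, 9).
Equal-tailed 90% interval: the 0.05 and 0.95 quantiles of Beta(25, 9).
Posterior mean ≈ 0.735, SD ≈ 0.075; a Normal approximation gives roughly [0.613, 0.858].
Exact: F⁻¹(0.05) = 0.605; F⁻¹(0.95) = 0.850.

[0.605, 0.850]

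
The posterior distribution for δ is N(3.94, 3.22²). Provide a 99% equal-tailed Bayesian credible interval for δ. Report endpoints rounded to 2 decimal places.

The posterior is symmetric, so the 99% equal-tailed interval is δ = 3.94 ± z·3.22 with z = 2.576.
Half-width: 2.576 × 3.22 = 8.29.
3.94 − 8.29 = -4.35; 3.94 + 8.29 = 12.23.

[-4.35, 12.23]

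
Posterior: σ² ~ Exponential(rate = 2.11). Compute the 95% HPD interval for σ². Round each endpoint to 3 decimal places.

[0.000, 1.420]

The exponential density is strictly decreasing on [0, ∞), so the HPD interval is anchored at 0: [0, q] with P(σ² ≤ q) = 0.95.
q = −ln(1 − 0.95) / 2.11 = 2.9957 / 2.11 = 1.420.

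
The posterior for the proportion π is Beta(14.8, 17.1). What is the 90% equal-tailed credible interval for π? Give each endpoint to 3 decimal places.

Posterior: Beta(14.8, 17.1).
Equal-tailed 90% interval: the 0.05 and 0.95 quantiles of Beta(14.8, 17.1).
Posterior mean ≈ 0.464, SD ≈ 0.087; a Normal approximation gives roughly [0.321, 0.607].
Exact: F⁻¹(0.05) = 0.322; F⁻¹(0.95) = 0.609.

[0.322, 0.609]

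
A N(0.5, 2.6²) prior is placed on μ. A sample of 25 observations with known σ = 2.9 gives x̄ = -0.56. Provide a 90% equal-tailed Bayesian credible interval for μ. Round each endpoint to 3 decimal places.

Posterior precision = 1/2.6² + 25/2.9² = 0.1479 + 2.9727 = 3.1206, so posterior SD = 0.5661.
Posterior mean = (0.5/2.6² + 25·-0.56/2.9²) / 3.1206 = -0.5098.
Interval: -0.5098 ± 1.645 × 0.5661 → [-1.441, 0.421].

[-1.441, 0.421]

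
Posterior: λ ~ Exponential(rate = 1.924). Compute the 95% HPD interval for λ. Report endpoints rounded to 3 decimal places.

[0.000, 1.557]

The exponential density is strictly decreasing on [0, ∞), so the HPD interval is anchored at 0: [0, q] with P(λ ≤ q) = 0.95.
q = −ln(1 − 0.95) / 1.924 = 2.9957 / 1.924 = 1.557.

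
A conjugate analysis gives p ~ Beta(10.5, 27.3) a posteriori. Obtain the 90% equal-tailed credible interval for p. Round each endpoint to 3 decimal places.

[0.166, 0.403]

Posterior: Beta(10.5, 27.3).
Equal-tailed 90% interval: the 0.05 and 0.95 quantiles of Beta(10.5, 27.3).
Posterior mean ≈ 0.278, SD ≈ 0.072; a Normal approximation gives roughly [0.160, 0.396].
Exact: F⁻¹(0.05) = 0.166; F⁻¹(0.95) = 0.403.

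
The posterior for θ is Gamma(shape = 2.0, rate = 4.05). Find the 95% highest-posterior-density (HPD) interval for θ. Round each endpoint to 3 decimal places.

The posterior is unimodal and skewed, so the HPD interval has equal density at both endpoints and is the shortest 95% interval.
Solving f(0.010) = f(1.177) with F(1.177) − F(0.010) = 0.95 gives [0.010, 1.177].
For comparison, the equal-tailed interval is [0.060, 1.376]; the HPD is narrower and shifted toward the mode.

[0.010, 1.177]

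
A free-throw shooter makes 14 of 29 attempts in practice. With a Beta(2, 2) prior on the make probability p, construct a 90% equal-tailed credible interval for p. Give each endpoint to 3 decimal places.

[0.344, 0.627]

Posterior: Beta(2+14, 2+15) = Beta(16, 17).
Equal-tailed 90% interval: the 0.05 and 0.95 quantiles of Beta(16, 17).
Posterior mean ≈ 0.485, SD ≈ 0.086; a Normal approximation gives roughly [0.344, 0.626].
Exact: F⁻¹(0.05) = 0.344; F⁻¹(0.95) = 0.627.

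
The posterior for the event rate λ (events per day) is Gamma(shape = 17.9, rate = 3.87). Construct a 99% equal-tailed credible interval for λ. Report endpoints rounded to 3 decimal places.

[2.293, 7.923]

Posterior: Gamma(shape 17.9, rate 3.87).
Equal-tailed 99% interval: Gamma(17.9, 3.87) quantiles at 0.005 and 0.995.
Posterior mean ≈ 4.625, SD ≈ 1.093; a Normal approximation gives roughly [1.809, 7.441].
Exact: lower = 2.293; upper = 7.923.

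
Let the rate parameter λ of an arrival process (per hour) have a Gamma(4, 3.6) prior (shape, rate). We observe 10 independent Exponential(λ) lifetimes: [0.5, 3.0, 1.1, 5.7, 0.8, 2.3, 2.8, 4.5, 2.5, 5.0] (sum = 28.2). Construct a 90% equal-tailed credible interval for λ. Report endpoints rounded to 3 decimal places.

Posterior: Gamma(4+10, 3.6+28.2) = Gamma(14, 31.8) (shape, rate).
Equal-tailed 90% interval: Gamma(14, 31.8) quantiles at 0.05 and 0.95.
Posterior mean ≈ 0.440, SD ≈ 0.118; a Normal approximation gives roughly [0.247, 0.634].
Exact: lower = 0.266; upper = 0.650.

[0.266, 0.650]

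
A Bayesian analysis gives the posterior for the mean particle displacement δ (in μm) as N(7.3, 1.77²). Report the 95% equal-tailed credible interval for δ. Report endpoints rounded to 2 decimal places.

[3.83, 10.77]

The posterior is symmetric, so the 95% equal-tailed interval is δ = 7.3 ± z·1.77 with z = 1.960.
Half-width: 1.960 × 1.77 = 3.47.
7.3 − 3.47 = 3.83; 7.3 + 3.47 = 10.77.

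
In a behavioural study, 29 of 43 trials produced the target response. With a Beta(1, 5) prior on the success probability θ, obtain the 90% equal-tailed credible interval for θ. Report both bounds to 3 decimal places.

Posterior: Beta(1+29, 5+14) = Beta(30, 19).
Equal-tailed 90% interval: the 0.05 and 0.95 quantiles of Beta(30, 19).
Posterior mean ≈ 0.612, SD ≈ 0.069; a Normal approximation gives roughly [0.499, 0.726].
Exact: F⁻¹(0.05) = 0.496; F⁻¹(0.95) = 0.723.

[0.496, 0.723]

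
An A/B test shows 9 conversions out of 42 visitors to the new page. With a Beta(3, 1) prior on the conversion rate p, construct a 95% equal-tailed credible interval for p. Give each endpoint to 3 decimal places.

Posterior: Beta(3+9, 1+33) = Beta(12, 34).
Equal-tailed 95% interval: the 0.025 and 0.975 quantiles of Beta(12, 34).
Posterior mean ≈ 0.261, SD ≈ 0.064; a Normal approximation gives roughly [0.135, 0.386].
Exact: F⁻¹(0.025) = 0.146; F⁻¹(0.975) = 0.395.

[0.146, 0.395]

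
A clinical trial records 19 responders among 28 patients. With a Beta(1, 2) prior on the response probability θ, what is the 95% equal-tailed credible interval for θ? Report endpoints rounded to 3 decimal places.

Posterior: Beta(1+19, 2+9) = Beta(20, 11).
Equal-tailed 95% interval: the 0.025 and 0.975 quantiles of Beta(20, 11).
Posterior mean ≈ 0.645, SD ≈ 0.085; a Normal approximation gives roughly [0.479, 0.811].
Exact: F⁻¹(0.025) = 0.472; F⁻¹(0.975) = 0.801.

[0.472, 0.801]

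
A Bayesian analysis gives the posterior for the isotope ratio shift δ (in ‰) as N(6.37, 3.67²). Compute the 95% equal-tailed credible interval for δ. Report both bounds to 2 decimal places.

[-0.82, 13.56]

The posterior is symmetric, so the 95% equal-tailed interval is δ = 6.37 ± z·3.67 with z = 1.960.
Half-width: 1.960 × 3.67 = 7.19.
6.37 − 7.19 = -0.82; 6.37 + 7.19 = 13.56.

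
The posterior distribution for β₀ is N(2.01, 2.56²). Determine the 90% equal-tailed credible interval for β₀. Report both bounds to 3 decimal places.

[-2.201, 6.221]

The posterior is symmetric, so the 90% equal-tailed interval is β₀ = 2.01 ± z·2.56 with z = 1.645.
Half-width: 1.645 × 2.56 = 4.211.
2.01 − 4.211 = -2.201; 2.01 + 4.211 = 6.221.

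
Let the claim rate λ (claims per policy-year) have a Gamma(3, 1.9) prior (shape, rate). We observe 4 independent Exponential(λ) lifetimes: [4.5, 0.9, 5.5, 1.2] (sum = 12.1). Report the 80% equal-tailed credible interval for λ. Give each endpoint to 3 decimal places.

Posterior: Gamma(3+4, 1.9+12.1) = Gamma(7, 14.0) (shape, rate).
Equal-tailed 80% interval: Gamma(7, 14.0) quantiles at 0.1 and 0.9.
Posterior mean ≈ 0.500, SD ≈ 0.189; a Normal approximation gives roughly [0.258, 0.742].
Exact: lower = 0.278; upper = 0.752.

[0.278, 0.752]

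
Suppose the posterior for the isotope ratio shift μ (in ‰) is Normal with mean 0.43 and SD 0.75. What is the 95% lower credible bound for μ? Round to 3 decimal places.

-0.804

Need L with P(μ ≥ L) = 0.95: L = 0.43 − z_{0.05}·0.75.
z = 1.645; L = 0.43 − 1.645 × 0.75 = -0.804.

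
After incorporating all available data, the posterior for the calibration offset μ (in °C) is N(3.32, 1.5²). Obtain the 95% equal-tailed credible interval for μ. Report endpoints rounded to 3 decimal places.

[0.380, 6.260]

The posterior is symmetric, so the 95% equal-tailed interval is μ = 3.32 ± z·1.5 with z = 1.960.
Half-width: 1.960 × 1.5 = 2.940.
3.32 − 2.940 = 0.380; 3.32 + 2.940 = 6.260.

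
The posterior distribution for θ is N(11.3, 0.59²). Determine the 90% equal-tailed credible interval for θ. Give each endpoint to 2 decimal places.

[10.33, 12.27]

The posterior is symmetric, so the 90% equal-tailed interval is θ = 11.3 ± z·0.59 with z = 1.645.
Half-width: 1.645 × 0.59 = 0.97.
11.3 − 0.97 = 10.33; 11.3 + 0.97 = 12.27.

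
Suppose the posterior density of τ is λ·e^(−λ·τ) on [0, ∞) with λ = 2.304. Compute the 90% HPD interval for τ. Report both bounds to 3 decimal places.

[0.000, 0.999]

The exponential density is strictly decreasing on [0, ∞), so the HPD interval is anchored at 0: [0, q] with P(τ ≤ q) = 0.90.
q = −ln(1 − 0.90) / 2.304 = 2.3026 / 2.304 = 0.999.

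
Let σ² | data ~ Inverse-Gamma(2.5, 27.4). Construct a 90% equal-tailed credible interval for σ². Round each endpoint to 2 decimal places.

[4.95, 47.84]

Inverse-Gamma(2.5, 27.4) quantiles: F⁻¹(0.05) and F⁻¹(0.95).
Equivalently, 1/σ² ~ Gamma(2.5, rate = 27.4); invert its 0.95 and 0.05 quantiles.
Posterior mean ≈ 18.27, SD ≈ 25.83; a Normal approximation gives roughly [-24.22, 60.76].
Exact: lower = 4.95; upper = 47.84.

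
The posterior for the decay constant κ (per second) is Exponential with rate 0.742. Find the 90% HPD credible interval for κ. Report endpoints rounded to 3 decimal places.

The exponential density is strictly decreasing on [0, ∞), so the HPD interval is anchored at 0: [0, q] with P(κ ≤ q) = 0.90.
q = −ln(1 − 0.90) / 0.742 = 2.3026 / 0.742 = 3.103.

[0.000, 3.103]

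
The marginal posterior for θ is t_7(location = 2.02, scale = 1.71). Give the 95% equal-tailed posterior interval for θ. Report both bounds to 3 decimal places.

[-2.024, 6.064]

The t_7 distribution is symmetric; the 95% interval is 2.02 ± t·1.71 with t_{0.975,7} = 2.365.
Half-width: 2.365 × 1.71 = 4.044.
2.02 − 4.044 = -2.024; 2.02 + 4.044 = 6.064.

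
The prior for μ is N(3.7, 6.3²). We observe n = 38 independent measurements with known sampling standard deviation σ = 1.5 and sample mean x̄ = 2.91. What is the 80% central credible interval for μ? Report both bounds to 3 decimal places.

Posterior precision = 1/6.3² + 38/1.5² = 0.0252 + 16.8889 = 16.9141, so posterior SD = 0.2432.
Posterior mean = (3.7/6.3² + 38·2.91/1.5²) / 16.9141 = 2.9112.
Interval: 2.9112 ± 1.282 × 0.2432 → [2.600, 3.223].

[2.600, 3.223]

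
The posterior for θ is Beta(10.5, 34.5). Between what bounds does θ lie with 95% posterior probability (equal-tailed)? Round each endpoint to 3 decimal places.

Posterior: Beta(10.5, 34.5).
Equal-tailed 95% interval: the 0.025 and 0.975 quantiles of Beta(10.5, 34.5).
Posterior mean ≈ 0.233, SD ≈ 0.062; a Normal approximation gives roughly [0.111, 0.356].
Exact: F⁻¹(0.025) = 0.123; F⁻¹(0.975) = 0.366.

[0.123, 0.366]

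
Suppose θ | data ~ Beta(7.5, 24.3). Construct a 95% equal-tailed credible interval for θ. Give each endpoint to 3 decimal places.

[0.108, 0.395]

Posterior: Beta(7.5, 24.3).
Equal-tailed 95% interval: the 0.025 and 0.975 quantiles of Beta(7.5, 24.3).
Posterior mean ≈ 0.236, SD ≈ 0.074; a Normal approximation gives roughly [0.091, 0.381].
Exact: F⁻¹(0.025) = 0.108; F⁻¹(0.975) = 0.395.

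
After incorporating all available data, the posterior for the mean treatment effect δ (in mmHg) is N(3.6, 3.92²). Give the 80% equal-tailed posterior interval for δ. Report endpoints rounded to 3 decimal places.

[-1.424, 8.624]

The posterior is symmetric, so the 80% equal-tailed interval is δ = 3.6 ± z·3.92 with z = 1.282.
Half-width: 1.282 × 3.92 = 5.024.
3.6 − 5.024 = -1.424; 3.6 + 5.024 = 8.624.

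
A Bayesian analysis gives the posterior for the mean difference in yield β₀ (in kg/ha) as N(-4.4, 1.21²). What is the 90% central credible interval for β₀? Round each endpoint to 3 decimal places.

The posterior is symmetric, so the 90% equal-tailed interval is β₀ = -4.4 ± z·1.21 with z = 1.645.
Half-width: 1.645 × 1.21 = 1.990.
-4.4 − 1.990 = -6.390; -4.4 + 1.990 = -2.410.

[-6.390, -2.410]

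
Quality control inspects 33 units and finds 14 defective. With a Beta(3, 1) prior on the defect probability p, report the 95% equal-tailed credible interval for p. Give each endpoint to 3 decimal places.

Posterior: Beta(3+14, 1+19) = Beta(17, 20).
Equal-tailed 95% interval: the 0.025 and 0.975 quantiles of Beta(17, 20).
Posterior mean ≈ 0.459, SD ≈ 0.081; a Normal approximation gives roughly [0.301, 0.618].
Exact: F⁻¹(0.025) = 0.304; F⁻¹(0.975) = 0.619.

[0.304, 0.619]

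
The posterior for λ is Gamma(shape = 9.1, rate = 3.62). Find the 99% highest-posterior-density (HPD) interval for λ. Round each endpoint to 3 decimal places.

[0.762, 4.949]

The posterior is unimodal and skewed, so the HPD interval has equal density at both endpoints and is the shortest 99% interval.
Solving f(0.762) = f(4.949) with F(4.949) − F(0.762) = 0.99 gives [0.762, 4.949].
For comparison, the equal-tailed interval is [0.881, 5.172]; the HPD is narrower and shifted toward the mode.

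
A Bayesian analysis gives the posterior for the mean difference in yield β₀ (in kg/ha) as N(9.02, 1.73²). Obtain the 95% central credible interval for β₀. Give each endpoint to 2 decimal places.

The posterior is symmetric, so the 95% equal-tailed interval is β₀ = 9.02 ± z·1.73 with z = 1.960.
Half-width: 1.960 × 1.73 = 3.39.
9.02 − 3.39 = 5.63; 9.02 + 3.39 = 12.41.

[5.63, 12.41]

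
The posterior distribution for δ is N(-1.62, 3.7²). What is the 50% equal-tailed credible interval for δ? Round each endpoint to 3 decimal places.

[-4.116, 0.876]

The posterior is symmetric, so the 50% equal-tailed interval is δ = -1.62 ± z·3.7 with z = 0.674.
Half-width: 0.674 × 3.7 = 2.496.
-1.62 − 2.496 = -4.116; -1.62 + 2.496 = 0.876.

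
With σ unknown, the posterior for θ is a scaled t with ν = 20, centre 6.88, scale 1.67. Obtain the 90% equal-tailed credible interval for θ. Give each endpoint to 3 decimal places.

[4.000, 9.760]

The t_20 distribution is symmetric; the 90% interval is 6.88 ± t·1.67 with t_{0.95,20} = 1.725.
Half-width: 1.725 × 1.67 = 2.880.
6.88 − 2.880 = 4.000; 6.88 + 2.880 = 9.760.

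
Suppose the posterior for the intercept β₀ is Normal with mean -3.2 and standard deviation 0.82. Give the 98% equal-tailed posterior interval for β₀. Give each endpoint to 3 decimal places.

The posterior is symmetric, so the 98% equal-tailed interval is β₀ = -3.2 ± z·0.82 with z = 2.326.
Half-width: 2.326 × 0.82 = 1.908.
-3.2 − 1.908 = -5.108; -3.2 + 1.908 = -1.292.

[-5.108, -1.292]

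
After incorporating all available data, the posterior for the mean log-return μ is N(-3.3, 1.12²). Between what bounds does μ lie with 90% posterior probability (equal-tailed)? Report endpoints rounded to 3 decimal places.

[-5.142, -1.458]

The posterior is symmetric, so the 90% equal-tailed interval is μ = -3.3 ± z·1.12 with z = 1.645.
Half-width: 1.645 × 1.12 = 1.842.
-3.3 − 1.842 = -5.142; -3.3 + 1.842 = -1.458.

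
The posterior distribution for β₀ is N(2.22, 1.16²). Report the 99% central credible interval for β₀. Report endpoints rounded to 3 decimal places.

The posterior is symmetric, so the 99% equal-tailed interval is β₀ = 2.22 ± z·1.16 with z = 2.576.
Half-width: 2.576 × 1.16 = 2.988.
2.22 − 2.988 = -0.768; 2.22 + 2.988 = 5.208.

[-0.768, 5.208]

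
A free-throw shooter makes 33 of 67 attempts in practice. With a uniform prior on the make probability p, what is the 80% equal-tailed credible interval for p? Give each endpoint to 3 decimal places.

Posterior: Beta(1+33, 1+34) = Beta(34, 35).
Equal-tailed 80% interval: the 0.1 and 0.9 quantiles of Beta(34, 35).
Posterior mean ≈ 0.493, SD ≈ 0.060; a Normal approximation gives roughly [0.416, 0.569].
Exact: F⁻¹(0.1) = 0.416; F⁻¹(0.9) = 0.570.

[0.416, 0.570]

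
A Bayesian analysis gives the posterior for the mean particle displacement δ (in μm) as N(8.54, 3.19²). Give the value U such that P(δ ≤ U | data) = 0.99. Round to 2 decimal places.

15.96

Need U with P(δ ≤ U) = 0.99: U = 8.54 + z_{0.01}·3.19.
z = 2.326; U = 8.54 + 2.326 × 3.19 = 15.96.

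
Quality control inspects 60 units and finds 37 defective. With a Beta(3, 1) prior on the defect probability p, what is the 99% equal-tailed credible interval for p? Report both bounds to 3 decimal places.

[0.465, 0.770]

Posterior: Beta(3+37, 1+23) = Beta(40, 24).
Equal-tailed 99% interval: the 0.005 and 0.995 quantiles of Beta(40, 24).
Posterior mean ≈ 0.625, SD ≈ 0.060; a Normal approximation gives roughly [0.470, 0.780].
Exact: F⁻¹(0.005) = 0.465; F⁻¹(0.995) = 0.770.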